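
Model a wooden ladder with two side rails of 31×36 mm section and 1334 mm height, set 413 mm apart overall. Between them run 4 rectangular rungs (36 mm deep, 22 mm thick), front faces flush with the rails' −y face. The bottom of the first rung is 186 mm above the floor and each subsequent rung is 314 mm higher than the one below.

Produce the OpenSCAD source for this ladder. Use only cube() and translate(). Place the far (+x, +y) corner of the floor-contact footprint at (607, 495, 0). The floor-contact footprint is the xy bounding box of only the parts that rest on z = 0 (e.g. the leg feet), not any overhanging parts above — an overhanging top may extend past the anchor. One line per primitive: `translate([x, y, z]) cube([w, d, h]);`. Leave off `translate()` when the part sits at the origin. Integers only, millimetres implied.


translate([194, 459, 0]) cube([31, 36, 1334]);
translate([576, 459, 0]) cube([31, 36, 1334]);
translate([225, 459, 186]) cube([351, 36, 22]);
translate([225, 459, 500]) cube([351, 36, 22]);
translate([225, 459, 814]) cube([351, 36, 22]);
translate([225, 459, 1128]) cube([351, 36, 22]);


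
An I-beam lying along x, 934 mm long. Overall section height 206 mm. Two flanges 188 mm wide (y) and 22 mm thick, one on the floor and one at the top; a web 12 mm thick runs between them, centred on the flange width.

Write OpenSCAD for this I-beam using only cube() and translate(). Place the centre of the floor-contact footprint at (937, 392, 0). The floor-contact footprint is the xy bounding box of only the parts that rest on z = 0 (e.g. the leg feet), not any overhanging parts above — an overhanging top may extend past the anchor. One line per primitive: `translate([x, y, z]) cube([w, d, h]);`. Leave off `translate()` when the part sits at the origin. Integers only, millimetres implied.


translate([470, 298, 0]) cube([934, 188, 22]);
translate([470, 386, 22]) cube([934, 12, 162]);
translate([470, 298, 184]) cube([934, 188, 22]);


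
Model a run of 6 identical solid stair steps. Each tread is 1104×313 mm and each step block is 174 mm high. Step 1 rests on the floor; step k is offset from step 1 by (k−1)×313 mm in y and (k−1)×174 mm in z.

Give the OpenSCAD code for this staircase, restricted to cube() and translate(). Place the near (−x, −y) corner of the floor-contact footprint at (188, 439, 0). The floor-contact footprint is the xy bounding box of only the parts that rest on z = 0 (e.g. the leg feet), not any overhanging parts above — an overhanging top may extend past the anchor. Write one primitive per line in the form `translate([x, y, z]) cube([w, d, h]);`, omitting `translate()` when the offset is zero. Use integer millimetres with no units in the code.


translate([188, 439, 0]) cube([1104, 313, 174]);
translate([188, 752, 174]) cube([1104, 313, 174]);
translate([188, 1065, 348]) cube([1104, 313, 174]);
translate([188, 1378, 522]) cube([1104, 313, 174]);
translate([188, 1691, 696]) cube([1104, 313, 174]);
translate([188, 2004, 870]) cube([1104, 313, 174]);


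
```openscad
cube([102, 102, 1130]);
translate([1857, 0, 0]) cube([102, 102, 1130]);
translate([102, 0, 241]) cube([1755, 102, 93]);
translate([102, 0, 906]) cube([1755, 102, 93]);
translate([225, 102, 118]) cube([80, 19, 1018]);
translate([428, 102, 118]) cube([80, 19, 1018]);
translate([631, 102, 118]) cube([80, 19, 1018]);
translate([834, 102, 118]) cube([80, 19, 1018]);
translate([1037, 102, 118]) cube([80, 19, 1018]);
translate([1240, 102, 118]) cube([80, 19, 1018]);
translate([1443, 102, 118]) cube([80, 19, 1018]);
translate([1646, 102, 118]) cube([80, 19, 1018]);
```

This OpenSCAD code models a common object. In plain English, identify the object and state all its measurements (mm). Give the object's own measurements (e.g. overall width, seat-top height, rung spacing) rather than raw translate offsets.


A fence section. Two 102×102 mm posts, 1130 mm tall, stand on the floor with a clear span of 1755 mm between their inner faces. Two horizontal rails of 102×93 mm section span the gap between the posts with their undersides at z = 241 mm and z = 906 mm, flush with the posts' −y face. 8 pickets, each 80 mm wide, 19 mm thick and 1018 mm tall, are fixed to the +y face of the rails with their bottoms at z = 118 mm, spaced across the span with a 123 mm gap after the −x post and between neighbouring pickets, with 131 mm left before the +x post.


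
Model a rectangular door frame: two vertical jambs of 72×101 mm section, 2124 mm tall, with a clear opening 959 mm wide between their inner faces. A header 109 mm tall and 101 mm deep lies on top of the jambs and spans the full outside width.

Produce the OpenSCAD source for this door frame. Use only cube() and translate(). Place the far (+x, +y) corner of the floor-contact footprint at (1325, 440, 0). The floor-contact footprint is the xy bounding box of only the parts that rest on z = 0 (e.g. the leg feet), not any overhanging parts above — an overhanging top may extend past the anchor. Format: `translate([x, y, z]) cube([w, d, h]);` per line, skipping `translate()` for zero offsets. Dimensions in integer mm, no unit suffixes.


translate([222, 339, 0]) cube([72, 101, 2124]);
translate([1253, 339, 0]) cube([72, 101, 2124]);
translate([222, 339, 2124]) cube([1103, 101, 109]);


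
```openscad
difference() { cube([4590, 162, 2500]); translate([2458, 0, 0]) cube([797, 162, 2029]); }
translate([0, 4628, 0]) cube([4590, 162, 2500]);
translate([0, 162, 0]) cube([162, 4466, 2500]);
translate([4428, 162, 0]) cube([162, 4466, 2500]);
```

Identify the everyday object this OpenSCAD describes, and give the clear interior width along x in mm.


A single room. The interior width is 4266 mm.

Four walls enclosing a rectangle with a door in the front wall — a room. Outside width 4590 minus two 162 mm walls gives 4266 mm.


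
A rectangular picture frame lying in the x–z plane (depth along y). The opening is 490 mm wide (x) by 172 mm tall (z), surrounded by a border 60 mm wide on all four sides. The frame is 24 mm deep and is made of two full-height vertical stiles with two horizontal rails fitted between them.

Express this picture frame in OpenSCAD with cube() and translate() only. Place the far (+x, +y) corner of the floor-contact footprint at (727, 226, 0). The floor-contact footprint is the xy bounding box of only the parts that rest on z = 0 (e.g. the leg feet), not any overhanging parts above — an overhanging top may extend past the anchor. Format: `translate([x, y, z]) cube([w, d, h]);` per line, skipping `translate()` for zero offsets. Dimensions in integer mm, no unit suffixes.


translate([117, 202, 0]) cube([60, 24, 292]);
translate([667, 202, 0]) cube([60, 24, 292]);
translate([177, 202, 0]) cube([490, 24, 60]);
translate([177, 202, 232]) cube([490, 24, 60]);


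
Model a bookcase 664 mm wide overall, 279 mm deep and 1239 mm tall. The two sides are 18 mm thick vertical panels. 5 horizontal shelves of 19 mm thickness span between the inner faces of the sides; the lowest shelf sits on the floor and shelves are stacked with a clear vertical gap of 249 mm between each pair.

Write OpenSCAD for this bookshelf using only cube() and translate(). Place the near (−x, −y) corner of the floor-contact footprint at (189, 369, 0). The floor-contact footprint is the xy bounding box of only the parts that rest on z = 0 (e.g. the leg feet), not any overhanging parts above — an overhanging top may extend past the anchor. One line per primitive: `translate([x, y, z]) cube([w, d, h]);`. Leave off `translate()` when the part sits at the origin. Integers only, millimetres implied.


translate([189, 369, 0]) cube([18, 279, 1239]);
translate([835, 369, 0]) cube([18, 279, 1239]);
translate([207, 369, 0]) cube([628, 279, 19]);
translate([207, 369, 268]) cube([628, 279, 19]);
translate([207, 369, 536]) cube([628, 279, 19]);
translate([207, 369, 804]) cube([628, 279, 19]);
translate([207, 369, 1072]) cube([628, 279, 19]);


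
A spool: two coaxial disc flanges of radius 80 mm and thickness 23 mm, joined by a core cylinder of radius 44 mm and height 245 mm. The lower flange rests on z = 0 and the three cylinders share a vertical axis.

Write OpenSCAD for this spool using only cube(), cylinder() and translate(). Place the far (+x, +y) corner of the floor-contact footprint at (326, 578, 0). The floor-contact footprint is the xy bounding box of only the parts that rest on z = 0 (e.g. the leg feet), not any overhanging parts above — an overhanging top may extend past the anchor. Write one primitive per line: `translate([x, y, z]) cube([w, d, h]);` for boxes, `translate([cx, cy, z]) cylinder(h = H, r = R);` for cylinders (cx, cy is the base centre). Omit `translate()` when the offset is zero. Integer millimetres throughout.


translate([246, 498, 0]) cylinder(h = 23, r = 80);
translate([246, 498, 23]) cylinder(h = 245, r = 44);
translate([246, 498, 268]) cylinder(h = 23, r = 80);


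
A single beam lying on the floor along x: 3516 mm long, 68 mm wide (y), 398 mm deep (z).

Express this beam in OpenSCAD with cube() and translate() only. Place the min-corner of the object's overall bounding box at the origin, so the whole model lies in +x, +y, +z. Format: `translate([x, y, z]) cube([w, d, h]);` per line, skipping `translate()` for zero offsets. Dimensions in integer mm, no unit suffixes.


cube([3516, 68, 398]);


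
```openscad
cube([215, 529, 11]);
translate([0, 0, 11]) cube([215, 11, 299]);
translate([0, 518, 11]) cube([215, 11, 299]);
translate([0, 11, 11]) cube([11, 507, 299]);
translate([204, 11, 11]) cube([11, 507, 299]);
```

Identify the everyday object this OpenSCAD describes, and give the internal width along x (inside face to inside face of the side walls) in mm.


An open box. The internal width is 193 mm.

A 215×529 base slab with four walls standing on it — an open box. The base is 215 mm wide and the walls are 11 mm thick, so the internal width is 215 − 2 × 11 = 193 mm.


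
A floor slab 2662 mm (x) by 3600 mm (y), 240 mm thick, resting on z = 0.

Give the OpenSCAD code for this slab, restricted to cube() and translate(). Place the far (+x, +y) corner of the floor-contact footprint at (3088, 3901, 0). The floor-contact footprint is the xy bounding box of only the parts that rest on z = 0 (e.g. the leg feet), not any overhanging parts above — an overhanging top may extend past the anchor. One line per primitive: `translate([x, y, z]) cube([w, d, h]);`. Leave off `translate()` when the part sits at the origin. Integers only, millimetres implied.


translate([426, 301, 0]) cube([2662, 3600, 240]);


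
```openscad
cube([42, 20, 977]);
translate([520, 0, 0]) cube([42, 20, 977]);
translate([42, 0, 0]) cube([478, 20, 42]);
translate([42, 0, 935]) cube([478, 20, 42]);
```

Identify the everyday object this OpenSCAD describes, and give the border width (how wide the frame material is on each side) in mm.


A picture frame. The border width is 42 mm.

Four thin pieces enclosing a rectangular opening — a picture frame. The two full-height stiles are 977 mm tall; the top rail sits at z = 935 and is 42 mm tall, so the border above the opening is 977 − 935 = 42 mm, matching the stile x-width.


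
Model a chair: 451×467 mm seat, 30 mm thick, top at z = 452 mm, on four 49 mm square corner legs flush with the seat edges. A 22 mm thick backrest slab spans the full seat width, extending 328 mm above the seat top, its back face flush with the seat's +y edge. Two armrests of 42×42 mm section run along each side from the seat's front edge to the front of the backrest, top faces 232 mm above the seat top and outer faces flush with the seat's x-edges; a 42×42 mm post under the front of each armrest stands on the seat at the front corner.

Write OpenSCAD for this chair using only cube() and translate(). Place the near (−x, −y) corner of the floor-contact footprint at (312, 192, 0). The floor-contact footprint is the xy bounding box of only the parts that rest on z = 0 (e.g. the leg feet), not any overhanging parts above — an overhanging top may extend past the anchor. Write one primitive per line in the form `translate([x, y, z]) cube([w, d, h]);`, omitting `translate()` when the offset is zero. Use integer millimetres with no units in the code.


translate([312, 192, 422]) cube([451, 467, 30]);
translate([312, 192, 0]) cube([49, 49, 422]);
translate([714, 192, 0]) cube([49, 49, 422]);
translate([312, 610, 0]) cube([49, 49, 422]);
translate([714, 610, 0]) cube([49, 49, 422]);
translate([312, 637, 452]) cube([451, 22, 328]);
translate([312, 192, 642]) cube([42, 445, 42]);
translate([721, 192, 642]) cube([42, 445, 42]);
translate([312, 192, 452]) cube([42, 42, 190]);
translate([721, 192, 452]) cube([42, 42, 190]);


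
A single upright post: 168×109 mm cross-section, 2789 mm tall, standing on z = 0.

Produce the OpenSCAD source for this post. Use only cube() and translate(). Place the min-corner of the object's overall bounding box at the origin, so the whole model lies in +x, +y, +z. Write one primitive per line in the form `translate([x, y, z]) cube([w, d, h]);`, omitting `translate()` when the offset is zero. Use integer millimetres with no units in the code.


cube([168, 109, 2789]);


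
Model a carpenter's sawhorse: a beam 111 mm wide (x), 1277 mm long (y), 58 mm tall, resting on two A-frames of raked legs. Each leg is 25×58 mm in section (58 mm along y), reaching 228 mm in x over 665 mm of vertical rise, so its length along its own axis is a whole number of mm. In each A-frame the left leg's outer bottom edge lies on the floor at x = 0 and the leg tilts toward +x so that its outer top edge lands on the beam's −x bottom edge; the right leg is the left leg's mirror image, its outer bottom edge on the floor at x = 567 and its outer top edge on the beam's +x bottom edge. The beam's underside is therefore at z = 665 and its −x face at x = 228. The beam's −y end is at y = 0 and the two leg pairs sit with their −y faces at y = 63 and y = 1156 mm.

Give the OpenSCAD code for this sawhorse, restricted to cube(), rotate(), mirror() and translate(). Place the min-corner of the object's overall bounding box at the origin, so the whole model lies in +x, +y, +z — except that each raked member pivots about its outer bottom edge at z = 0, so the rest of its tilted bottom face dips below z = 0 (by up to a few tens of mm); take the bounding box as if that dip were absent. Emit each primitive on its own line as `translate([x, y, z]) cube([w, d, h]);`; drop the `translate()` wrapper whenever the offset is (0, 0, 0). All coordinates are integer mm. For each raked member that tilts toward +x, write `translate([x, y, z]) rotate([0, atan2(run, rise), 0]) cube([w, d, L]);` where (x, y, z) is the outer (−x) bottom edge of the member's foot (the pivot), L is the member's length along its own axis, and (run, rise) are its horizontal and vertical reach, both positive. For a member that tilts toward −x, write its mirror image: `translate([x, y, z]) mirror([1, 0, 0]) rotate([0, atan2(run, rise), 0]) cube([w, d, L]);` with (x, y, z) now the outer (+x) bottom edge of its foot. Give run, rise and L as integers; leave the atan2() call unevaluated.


translate([228, 0, 665]) cube([111, 1277, 58]);
translate([0, 63, 0]) rotate([0, atan2(228, 665), 0]) cube([25, 58, 703]);
translate([567, 63, 0]) mirror([1, 0, 0]) rotate([0, atan2(228, 665), 0]) cube([25, 58, 703]);
translate([0, 1156, 0]) rotate([0, atan2(228, 665), 0]) cube([25, 58, 703]);
translate([567, 1156, 0]) mirror([1, 0, 0]) rotate([0, atan2(228, 665), 0]) cube([25, 58, 703]);


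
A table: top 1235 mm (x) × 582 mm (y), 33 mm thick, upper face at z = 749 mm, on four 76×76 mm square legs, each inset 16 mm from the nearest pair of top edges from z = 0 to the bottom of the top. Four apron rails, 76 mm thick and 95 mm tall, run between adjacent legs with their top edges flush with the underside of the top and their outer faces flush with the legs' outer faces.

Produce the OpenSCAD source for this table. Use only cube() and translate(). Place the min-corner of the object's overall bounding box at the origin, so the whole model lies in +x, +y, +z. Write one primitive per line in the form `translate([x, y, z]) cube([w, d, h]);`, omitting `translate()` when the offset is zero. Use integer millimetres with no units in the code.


// leg_h = 749 - 33 = 716
// apron z = 716 - 95 = 621
translate([0, 0, 716]) cube([1235, 582, 33]);
translate([16, 16, 0]) cube([76, 76, 716]);
translate([1143, 16, 0]) cube([76, 76, 716]);
translate([16, 490, 0]) cube([76, 76, 716]);
translate([1143, 490, 0]) cube([76, 76, 716]);
translate([92, 16, 621]) cube([1051, 76, 95]);
translate([92, 490, 621]) cube([1051, 76, 95]);
translate([16, 92, 621]) cube([76, 398, 95]);
translate([1143, 92, 621]) cube([76, 398, 95]);


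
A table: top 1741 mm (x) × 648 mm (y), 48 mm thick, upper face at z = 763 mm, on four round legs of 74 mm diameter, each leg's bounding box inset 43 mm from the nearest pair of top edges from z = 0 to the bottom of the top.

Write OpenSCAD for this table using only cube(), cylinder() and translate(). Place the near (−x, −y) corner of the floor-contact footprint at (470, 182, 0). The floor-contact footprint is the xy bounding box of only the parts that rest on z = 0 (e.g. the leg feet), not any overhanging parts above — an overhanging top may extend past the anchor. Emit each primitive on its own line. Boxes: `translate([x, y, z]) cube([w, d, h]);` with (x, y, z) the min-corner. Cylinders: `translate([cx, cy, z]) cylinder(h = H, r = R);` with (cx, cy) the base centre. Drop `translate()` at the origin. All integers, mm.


translate([427, 139, 715]) cube([1741, 648, 48]);
translate([507, 219, 0]) cylinder(h = 715, r = 37);
translate([2088, 219, 0]) cylinder(h = 715, r = 37);
translate([507, 707, 0]) cylinder(h = 715, r = 37);
translate([2088, 707, 0]) cylinder(h = 715, r = 37);


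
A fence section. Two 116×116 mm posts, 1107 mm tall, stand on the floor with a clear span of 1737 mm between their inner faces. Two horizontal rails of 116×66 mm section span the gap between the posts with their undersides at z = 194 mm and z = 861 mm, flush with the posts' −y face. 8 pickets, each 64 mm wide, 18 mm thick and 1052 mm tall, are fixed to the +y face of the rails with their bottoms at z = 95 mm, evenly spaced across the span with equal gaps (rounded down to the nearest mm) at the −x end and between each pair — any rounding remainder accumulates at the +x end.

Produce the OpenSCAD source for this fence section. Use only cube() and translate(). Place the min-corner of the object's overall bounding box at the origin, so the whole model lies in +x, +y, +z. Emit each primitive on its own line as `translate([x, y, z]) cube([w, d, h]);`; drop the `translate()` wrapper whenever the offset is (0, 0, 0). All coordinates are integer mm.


cube([116, 116, 1107]);
translate([1853, 0, 0]) cube([116, 116, 1107]);
translate([116, 0, 194]) cube([1737, 116, 66]);
translate([116, 0, 861]) cube([1737, 116, 66]);
translate([252, 116, 95]) cube([64, 18, 1052]);
translate([452, 116, 95]) cube([64, 18, 1052]);
translate([652, 116, 95]) cube([64, 18, 1052]);
translate([852, 116, 95]) cube([64, 18, 1052]);
translate([1052, 116, 95]) cube([64, 18, 1052]);
translate([1252, 116, 95]) cube([64, 18, 1052]);
translate([1452, 116, 95]) cube([64, 18, 1052]);
translate([1652, 116, 95]) cube([64, 18, 1052]);


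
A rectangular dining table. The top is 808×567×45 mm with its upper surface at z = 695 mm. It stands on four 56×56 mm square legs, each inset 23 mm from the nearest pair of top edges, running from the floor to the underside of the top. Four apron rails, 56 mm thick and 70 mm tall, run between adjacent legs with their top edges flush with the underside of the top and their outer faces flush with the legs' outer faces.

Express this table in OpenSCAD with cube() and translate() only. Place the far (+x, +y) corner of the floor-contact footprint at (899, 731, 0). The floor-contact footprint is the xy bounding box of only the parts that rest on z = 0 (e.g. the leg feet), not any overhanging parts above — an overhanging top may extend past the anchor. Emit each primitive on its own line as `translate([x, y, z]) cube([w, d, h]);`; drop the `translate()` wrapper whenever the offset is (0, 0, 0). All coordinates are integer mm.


translate([114, 187, 650]) cube([808, 567, 45]);
translate([137, 210, 0]) cube([56, 56, 650]);
translate([843, 210, 0]) cube([56, 56, 650]);
translate([137, 675, 0]) cube([56, 56, 650]);
translate([843, 675, 0]) cube([56, 56, 650]);
translate([193, 210, 580]) cube([650, 56, 70]);
translate([193, 675, 580]) cube([650, 56, 70]);
translate([137, 266, 580]) cube([56, 409, 70]);
translate([843, 266, 580]) cube([56, 409, 70]);


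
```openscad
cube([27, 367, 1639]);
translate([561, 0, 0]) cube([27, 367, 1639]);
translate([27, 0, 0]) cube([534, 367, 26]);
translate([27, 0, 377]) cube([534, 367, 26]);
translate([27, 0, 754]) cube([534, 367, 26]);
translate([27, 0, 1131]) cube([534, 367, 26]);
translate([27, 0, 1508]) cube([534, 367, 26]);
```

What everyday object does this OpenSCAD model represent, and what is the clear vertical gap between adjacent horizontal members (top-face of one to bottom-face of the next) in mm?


A bookshelf. The clear shelf gap is 351 mm.

Two tall side panels with 5 horizontal boards between them — a bookshelf. The first two shelf undersides are at z = 0 and z = 377; with shelf thickness 26, the clear gap is 377 − 0 − 26 = 351 mm.


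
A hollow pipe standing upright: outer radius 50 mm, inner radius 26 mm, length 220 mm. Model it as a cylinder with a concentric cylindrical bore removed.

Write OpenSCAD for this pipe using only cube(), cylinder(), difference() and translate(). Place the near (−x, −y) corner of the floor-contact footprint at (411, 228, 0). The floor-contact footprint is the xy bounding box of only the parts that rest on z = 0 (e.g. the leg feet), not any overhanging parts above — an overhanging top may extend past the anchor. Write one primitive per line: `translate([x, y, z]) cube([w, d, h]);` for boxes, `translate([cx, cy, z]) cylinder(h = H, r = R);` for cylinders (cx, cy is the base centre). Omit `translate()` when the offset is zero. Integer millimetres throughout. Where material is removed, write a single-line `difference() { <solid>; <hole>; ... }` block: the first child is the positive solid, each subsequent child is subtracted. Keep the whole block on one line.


difference() { translate([461, 278, 0]) cylinder(h = 220, r = 50); translate([461, 278, 0]) cylinder(h = 220, r = 26); }


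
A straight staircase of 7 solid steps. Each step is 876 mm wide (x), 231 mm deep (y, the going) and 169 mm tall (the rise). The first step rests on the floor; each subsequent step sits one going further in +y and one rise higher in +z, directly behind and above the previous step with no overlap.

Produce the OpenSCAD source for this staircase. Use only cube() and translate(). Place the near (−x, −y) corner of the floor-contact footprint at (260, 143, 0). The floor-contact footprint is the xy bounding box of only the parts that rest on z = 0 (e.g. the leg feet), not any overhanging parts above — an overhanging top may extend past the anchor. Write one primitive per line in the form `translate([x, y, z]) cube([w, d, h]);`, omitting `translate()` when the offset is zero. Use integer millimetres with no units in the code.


translate([260, 143, 0]) cube([876, 231, 169]);
translate([260, 374, 169]) cube([876, 231, 169]);
translate([260, 605, 338]) cube([876, 231, 169]);
translate([260, 836, 507]) cube([876, 231, 169]);
translate([260, 1067, 676]) cube([876, 231, 169]);
translate([260, 1298, 845]) cube([876, 231, 169]);
translate([260, 1529, 1014]) cube([876, 231, 169]);


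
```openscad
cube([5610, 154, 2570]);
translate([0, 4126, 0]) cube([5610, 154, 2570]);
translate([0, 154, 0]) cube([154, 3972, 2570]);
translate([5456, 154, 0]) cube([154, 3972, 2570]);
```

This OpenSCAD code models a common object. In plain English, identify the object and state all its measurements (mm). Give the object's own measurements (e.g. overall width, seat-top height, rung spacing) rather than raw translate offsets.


The wall frame of a small rectangular building: four walls, each 2570 mm tall and 154 mm thick, enclosing a footprint 5610 mm (x) by 4280 mm (y) outside-to-outside, with no floor or roof. The front and back walls (the −y and +y sides) span the full width; the two side walls fit between them.


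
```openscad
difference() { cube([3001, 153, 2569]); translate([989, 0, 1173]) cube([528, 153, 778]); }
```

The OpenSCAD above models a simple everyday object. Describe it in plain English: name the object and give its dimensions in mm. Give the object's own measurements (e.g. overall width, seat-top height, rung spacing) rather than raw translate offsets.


A wall 3001 mm long (x), 153 mm thick (y), 2569 mm tall, with a rectangular window opening cut through it. The opening is 528 mm wide and 778 mm tall; its sill is at z = 1173 mm and its near (−x) edge is 989 mm from the wall's −x end. The opening passes through the full wall thickness.


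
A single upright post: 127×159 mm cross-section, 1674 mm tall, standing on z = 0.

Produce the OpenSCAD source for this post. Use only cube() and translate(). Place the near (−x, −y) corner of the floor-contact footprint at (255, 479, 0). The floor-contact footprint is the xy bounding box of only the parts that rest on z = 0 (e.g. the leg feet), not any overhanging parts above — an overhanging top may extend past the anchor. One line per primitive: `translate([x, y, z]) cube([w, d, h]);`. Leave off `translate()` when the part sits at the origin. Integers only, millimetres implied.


translate([255, 479, 0]) cube([127, 159, 1674]);


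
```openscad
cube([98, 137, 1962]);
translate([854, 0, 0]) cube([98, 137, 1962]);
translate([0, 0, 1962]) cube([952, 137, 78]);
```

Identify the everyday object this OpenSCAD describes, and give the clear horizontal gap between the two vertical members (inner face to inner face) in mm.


A door frame. The clear opening width is 756 mm.

Two 1962 mm tall posts with a header on top — a door frame. The left jamb is 98 mm wide at x = 0; the right jamb starts at x = 854. The clear opening is 854 − 98 = 756 mm.


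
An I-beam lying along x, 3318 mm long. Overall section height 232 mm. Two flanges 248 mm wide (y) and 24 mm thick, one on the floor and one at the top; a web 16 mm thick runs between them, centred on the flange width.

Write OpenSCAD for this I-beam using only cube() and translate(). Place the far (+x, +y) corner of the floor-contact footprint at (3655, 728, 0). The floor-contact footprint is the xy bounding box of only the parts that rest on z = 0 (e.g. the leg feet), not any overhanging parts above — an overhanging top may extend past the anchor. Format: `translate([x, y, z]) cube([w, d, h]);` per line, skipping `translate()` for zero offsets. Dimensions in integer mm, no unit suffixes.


translate([337, 480, 0]) cube([3318, 248, 24]);
translate([337, 596, 24]) cube([3318, 16, 184]);
translate([337, 480, 208]) cube([3318, 248, 24]);


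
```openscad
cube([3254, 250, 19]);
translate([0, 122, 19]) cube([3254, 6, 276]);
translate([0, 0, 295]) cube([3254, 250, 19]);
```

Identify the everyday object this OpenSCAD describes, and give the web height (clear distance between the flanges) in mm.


An I-beam. The web height is 276 mm.

Two wide flanges with a thin centred web — an I-beam. Overall 314 mm minus two 19 mm flanges gives a web of 314 − 2·19 = 276 mm.


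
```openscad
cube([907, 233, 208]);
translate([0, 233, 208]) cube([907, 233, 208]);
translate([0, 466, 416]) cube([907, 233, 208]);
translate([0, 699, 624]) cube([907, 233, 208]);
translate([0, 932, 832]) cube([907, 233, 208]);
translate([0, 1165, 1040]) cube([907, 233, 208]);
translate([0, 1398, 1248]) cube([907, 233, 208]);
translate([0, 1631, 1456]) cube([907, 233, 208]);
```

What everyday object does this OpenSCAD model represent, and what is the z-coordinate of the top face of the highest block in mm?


A staircase. The total rise is 1664 mm.

8 identical blocks, each offset up and back from the previous — a staircase. Each step is 208 mm tall and there are 8 of them, so the total rise is 8 × 208 = 1664 mm.


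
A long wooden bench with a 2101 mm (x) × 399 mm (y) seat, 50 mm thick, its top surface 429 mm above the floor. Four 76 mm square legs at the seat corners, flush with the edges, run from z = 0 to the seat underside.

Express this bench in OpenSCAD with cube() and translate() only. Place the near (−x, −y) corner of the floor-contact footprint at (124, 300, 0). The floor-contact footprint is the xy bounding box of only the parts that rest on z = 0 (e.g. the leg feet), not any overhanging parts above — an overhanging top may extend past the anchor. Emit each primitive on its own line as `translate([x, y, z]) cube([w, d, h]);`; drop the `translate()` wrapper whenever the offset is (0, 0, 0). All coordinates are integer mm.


translate([124, 300, 379]) cube([2101, 399, 50]);
translate([124, 300, 0]) cube([76, 76, 379]);
translate([124, 623, 0]) cube([76, 76, 379]);
translate([2149, 300, 0]) cube([76, 76, 379]);
translate([2149, 623, 0]) cube([76, 76, 379]);


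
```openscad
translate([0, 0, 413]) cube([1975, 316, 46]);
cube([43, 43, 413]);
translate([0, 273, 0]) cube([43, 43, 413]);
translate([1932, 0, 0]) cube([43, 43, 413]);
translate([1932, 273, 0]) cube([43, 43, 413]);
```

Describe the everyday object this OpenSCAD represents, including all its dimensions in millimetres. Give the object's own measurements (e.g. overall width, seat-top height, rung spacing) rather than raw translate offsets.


A bench: a 1975×316 mm seat slab, 46 mm thick, top at z = 459 mm, on four 43×43 mm square legs flush with the seat corners and standing on z = 0.


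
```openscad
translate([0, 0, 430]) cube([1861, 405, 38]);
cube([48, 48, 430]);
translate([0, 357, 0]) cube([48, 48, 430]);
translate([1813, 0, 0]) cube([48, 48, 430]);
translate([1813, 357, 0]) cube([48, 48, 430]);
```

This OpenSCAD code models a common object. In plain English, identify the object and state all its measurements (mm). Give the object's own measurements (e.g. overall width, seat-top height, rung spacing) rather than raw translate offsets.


A bench: a 1861×405 mm seat slab, 38 mm thick, top at z = 468 mm, on four 48×48 mm square legs flush with the seat corners and standing on z = 0.


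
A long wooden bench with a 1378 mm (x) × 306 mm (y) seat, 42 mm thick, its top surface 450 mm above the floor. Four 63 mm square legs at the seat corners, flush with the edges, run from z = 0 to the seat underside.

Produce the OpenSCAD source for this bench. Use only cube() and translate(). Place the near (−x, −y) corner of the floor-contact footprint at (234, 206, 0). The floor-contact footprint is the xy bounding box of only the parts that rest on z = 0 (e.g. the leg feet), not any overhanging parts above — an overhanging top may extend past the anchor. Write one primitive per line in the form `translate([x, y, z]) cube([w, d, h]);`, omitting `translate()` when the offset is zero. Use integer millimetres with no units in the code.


translate([234, 206, 408]) cube([1378, 306, 42]);
translate([234, 206, 0]) cube([63, 63, 408]);
translate([234, 449, 0]) cube([63, 63, 408]);
translate([1549, 206, 0]) cube([63, 63, 408]);
translate([1549, 449, 0]) cube([63, 63, 408]);


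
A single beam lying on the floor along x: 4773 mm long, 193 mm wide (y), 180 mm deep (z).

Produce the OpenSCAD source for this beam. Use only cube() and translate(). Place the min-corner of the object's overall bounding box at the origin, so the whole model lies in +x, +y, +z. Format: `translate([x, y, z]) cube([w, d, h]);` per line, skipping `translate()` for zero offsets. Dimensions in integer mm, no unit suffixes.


cube([4773, 193, 180]);


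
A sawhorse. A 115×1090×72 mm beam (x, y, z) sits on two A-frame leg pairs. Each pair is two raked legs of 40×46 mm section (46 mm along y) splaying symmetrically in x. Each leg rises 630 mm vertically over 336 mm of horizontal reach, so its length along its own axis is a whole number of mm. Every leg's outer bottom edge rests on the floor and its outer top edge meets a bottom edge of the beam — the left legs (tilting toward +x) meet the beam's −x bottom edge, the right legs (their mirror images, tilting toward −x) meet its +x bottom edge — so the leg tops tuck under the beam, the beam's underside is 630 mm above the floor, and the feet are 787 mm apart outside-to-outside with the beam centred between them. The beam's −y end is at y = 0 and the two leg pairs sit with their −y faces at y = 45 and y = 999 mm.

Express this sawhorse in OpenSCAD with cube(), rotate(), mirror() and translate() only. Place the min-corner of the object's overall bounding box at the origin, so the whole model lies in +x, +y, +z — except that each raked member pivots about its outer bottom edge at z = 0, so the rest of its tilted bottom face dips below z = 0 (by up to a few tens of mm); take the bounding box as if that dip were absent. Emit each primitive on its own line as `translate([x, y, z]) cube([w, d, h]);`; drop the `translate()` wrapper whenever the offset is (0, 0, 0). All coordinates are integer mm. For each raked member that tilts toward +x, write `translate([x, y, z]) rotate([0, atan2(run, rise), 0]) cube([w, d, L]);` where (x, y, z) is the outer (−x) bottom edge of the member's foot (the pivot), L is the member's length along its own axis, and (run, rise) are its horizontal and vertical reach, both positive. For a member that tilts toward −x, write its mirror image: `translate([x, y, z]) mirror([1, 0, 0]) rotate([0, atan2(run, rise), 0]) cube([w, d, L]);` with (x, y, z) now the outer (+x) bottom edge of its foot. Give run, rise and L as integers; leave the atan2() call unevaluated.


translate([336, 0, 630]) cube([115, 1090, 72]);
translate([0, 45, 0]) rotate([0, atan2(336, 630), 0]) cube([40, 46, 714]);
translate([787, 45, 0]) mirror([1, 0, 0]) rotate([0, atan2(336, 630), 0]) cube([40, 46, 714]);
translate([0, 999, 0]) rotate([0, atan2(336, 630), 0]) cube([40, 46, 714]);
translate([787, 999, 0]) mirror([1, 0, 0]) rotate([0, atan2(336, 630), 0]) cube([40, 46, 714]);


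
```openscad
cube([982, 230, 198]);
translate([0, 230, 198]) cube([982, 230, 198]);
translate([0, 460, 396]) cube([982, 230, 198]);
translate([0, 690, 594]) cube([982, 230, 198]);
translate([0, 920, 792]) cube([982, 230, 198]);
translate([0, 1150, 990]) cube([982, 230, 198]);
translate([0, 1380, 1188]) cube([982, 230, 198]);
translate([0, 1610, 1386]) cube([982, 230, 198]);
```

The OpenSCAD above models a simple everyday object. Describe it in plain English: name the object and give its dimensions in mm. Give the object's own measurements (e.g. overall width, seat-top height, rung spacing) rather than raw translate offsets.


A straight staircase of 8 solid steps. Each step is 982 mm wide (x), 230 mm deep (y, the going) and 198 mm tall (the rise). The first step rests on the floor; each subsequent step sits one going further in +y and one rise higher in +z, directly behind and above the previous step with no overlap.


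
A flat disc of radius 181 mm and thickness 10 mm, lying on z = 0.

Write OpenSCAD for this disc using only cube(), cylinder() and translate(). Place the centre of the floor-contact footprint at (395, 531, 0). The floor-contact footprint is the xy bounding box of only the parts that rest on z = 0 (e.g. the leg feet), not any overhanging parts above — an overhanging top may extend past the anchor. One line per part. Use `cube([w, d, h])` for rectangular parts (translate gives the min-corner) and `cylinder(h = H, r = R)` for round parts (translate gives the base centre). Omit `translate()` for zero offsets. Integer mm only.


translate([395, 531, 0]) cylinder(h = 10, r = 181);


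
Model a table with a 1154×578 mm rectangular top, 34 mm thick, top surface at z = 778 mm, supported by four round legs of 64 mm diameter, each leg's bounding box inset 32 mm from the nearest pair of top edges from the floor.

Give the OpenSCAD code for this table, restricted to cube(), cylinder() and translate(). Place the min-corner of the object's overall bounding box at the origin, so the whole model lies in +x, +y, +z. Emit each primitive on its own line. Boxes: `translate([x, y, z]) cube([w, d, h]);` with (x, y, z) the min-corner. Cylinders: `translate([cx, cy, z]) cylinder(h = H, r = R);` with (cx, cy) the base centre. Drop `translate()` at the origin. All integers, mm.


translate([0, 0, 744]) cube([1154, 578, 34]);
translate([64, 64, 0]) cylinder(h = 744, r = 32);
translate([1090, 64, 0]) cylinder(h = 744, r = 32);
translate([64, 514, 0]) cylinder(h = 744, r = 32);
translate([1090, 514, 0]) cylinder(h = 744, r = 32);


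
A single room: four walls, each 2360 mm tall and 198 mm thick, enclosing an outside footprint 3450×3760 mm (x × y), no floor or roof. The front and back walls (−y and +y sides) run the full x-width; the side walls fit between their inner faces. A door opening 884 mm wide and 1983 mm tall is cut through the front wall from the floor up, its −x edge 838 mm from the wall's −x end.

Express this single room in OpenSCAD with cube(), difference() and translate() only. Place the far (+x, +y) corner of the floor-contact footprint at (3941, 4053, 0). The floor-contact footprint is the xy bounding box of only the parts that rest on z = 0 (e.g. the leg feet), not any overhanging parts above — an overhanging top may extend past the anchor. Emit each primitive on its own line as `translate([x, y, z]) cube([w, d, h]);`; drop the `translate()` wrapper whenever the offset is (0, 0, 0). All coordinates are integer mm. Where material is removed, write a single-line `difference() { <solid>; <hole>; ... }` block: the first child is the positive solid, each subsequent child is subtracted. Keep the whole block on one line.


difference() { translate([491, 293, 0]) cube([3450, 198, 2360]); translate([1329, 293, 0]) cube([884, 198, 1983]); }
translate([491, 3855, 0]) cube([3450, 198, 2360]);
translate([491, 491, 0]) cube([198, 3364, 2360]);
translate([3743, 491, 0]) cube([198, 3364, 2360]);


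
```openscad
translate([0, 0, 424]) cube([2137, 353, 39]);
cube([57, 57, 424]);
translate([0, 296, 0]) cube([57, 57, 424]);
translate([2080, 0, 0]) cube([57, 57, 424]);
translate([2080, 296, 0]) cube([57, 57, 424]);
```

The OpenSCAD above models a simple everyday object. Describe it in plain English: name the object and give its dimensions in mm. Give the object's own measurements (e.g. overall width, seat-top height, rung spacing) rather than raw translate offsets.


A long wooden bench with a 2137 mm (x) × 353 mm (y) seat, 39 mm thick, its top surface 463 mm above the floor. Four 57 mm square legs at the seat corners, flush with the edges, run from z = 0 to the seat underside.


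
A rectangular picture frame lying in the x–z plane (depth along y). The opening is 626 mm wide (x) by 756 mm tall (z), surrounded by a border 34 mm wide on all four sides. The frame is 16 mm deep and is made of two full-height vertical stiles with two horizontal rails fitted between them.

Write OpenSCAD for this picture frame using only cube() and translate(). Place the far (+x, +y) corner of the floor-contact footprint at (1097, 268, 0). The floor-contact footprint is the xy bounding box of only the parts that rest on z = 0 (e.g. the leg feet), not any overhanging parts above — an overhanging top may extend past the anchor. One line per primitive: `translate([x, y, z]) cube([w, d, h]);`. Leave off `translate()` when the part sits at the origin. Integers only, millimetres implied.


translate([403, 252, 0]) cube([34, 16, 824]);
translate([1063, 252, 0]) cube([34, 16, 824]);
translate([437, 252, 0]) cube([626, 16, 34]);
translate([437, 252, 790]) cube([626, 16, 34]);


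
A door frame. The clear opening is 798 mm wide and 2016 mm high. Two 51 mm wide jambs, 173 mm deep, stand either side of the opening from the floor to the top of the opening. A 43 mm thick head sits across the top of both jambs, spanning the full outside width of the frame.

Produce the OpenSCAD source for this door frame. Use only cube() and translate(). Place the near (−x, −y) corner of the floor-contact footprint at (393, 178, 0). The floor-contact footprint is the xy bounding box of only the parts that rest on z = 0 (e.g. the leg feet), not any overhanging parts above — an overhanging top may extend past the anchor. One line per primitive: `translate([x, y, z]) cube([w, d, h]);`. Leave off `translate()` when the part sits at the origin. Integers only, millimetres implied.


translate([393, 178, 0]) cube([51, 173, 2016]);
translate([1242, 178, 0]) cube([51, 173, 2016]);
translate([393, 178, 2016]) cube([900, 173, 43]);
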